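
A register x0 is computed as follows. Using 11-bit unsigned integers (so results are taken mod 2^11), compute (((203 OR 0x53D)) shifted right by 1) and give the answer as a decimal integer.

767

203 = 00011001011
0x53D = 10100111101
→ OR → 10111111111 = 1535
→ shifted right by 1 → 01011111111 = 767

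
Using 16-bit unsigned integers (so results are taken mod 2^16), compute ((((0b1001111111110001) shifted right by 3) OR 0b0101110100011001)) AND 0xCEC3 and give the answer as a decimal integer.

20163

0b1001111111110001 = 1001111111110001
→ shifted right by 3 → 0001001111111110 = 5118
0b0101110100011001 = 0101110100011001
→ OR → 0101111111111111 = 24575
0xCEC3 = 1100111011000011
→ AND → 0100111011000011 = 20163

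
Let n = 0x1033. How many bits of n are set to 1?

5

0x1033 = 1000000110011
Count the 1s: 1 + 1 + 1 + 1 + 1 = 5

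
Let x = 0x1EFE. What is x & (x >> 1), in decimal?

3710

x = 1111011111110 = 7934
x>>1 = 0111101111111
AND  = 0111001111110 = 3710
(x & (x >> 1) has a 1 wherever x has two consecutive 1 bits.)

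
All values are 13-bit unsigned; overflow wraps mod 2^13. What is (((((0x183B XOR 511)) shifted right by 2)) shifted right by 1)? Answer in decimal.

824

0x183B = 1100000111011
511 = 0000111111111
→ XOR → 1100111000100 = 6596
→ shifted right by 2 → 0011001110001 = 1649
→ shifted right by 1 → 0001100111000 = 824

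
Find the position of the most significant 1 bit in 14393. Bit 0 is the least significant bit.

14393 = 11100000111001
The topmost 1 is at position 13 (since 2^13 = 8192 ≤ 14393 < 16384).

13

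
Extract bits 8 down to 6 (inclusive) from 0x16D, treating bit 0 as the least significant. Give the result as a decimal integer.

v = 000101101101
Shift right by 6: 000101
Mask low 3 bits: 101 = 5

5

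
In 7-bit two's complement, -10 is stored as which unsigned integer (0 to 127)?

118

10 in 7 bits: 0001010
Invert: 1110101
Add 1:  1110110 = 118
(Check: 2^7 - 10 = 128 - 10 = 118.)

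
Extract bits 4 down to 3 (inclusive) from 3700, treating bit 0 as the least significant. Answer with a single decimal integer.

v = 0111001110100
Shift right by 3: 0111001110
Mask low 2 bits: 10 = 2

2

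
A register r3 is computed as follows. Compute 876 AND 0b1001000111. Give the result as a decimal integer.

580

876 = 1101101100
b = 1001000111
AND → 1001000100 = 580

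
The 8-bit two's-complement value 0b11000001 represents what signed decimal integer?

pattern = 11000001 (MSB is 1 ⇒ negative)
Invert: 00111110, add 1 → 00111111 = 63, so the value is -63.
(Equivalently: 193 - 2^8 = 193 - 256 = -63.)

-63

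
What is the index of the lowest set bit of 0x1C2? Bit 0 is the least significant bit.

1

0x1C2 = 111000010
Trailing zeros: 1, so the lowest set bit is bit 1 (value 2).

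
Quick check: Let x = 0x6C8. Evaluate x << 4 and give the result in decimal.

27776

0x6C8 = 000011011001000
shift left by 4 → 110110010000000 = 27776
(equivalently, 1736 × 2^4 = 1736 × 16)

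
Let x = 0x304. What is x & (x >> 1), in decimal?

x = 1100000100 = 772
x>>1 = 0110000010
AND  = 0100000000 = 256
(x & (x >> 1) has a 1 wherever x has two consecutive 1 bits.)

256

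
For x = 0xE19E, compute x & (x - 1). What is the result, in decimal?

x = 1110000110011110 = 57758
x - 1 = 1110000110011101
AND   = 1110000110011100 = 57756
(x & (x - 1) clears the lowest set bit of x.)

57756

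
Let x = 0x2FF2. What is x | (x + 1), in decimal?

12275

x = 10111111110010 = 12274
x + 1 = 10111111110011
OR    = 10111111110011 = 12275
(x | (x + 1) sets the lowest cleared bit.)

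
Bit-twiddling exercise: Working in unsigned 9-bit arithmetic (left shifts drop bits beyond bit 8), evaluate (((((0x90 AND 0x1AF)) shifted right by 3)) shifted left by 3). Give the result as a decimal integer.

0x90 = 010010000
0x1AF = 110101111
→ AND → 010000000 = 128
→ shifted right by 3 → 000010000 = 16
→ shifted left by 3 (mod 2^9) → 010000000 = 128

128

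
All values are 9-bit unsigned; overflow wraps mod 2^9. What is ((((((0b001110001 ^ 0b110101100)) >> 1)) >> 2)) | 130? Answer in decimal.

0b001110001 = 001110001
0b110101100 = 110101100
→ ^ → 111011101 = 477
→ >> 1 → 011101110 = 238
→ >> 2 → 000111011 = 59
130 = 010000010
→ | → 010111011 = 187

187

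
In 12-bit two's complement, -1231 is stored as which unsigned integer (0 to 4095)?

2865

1231 in 12 bits: 010011001111
Invert: 101100110000
Add 1:  101100110001 = 2865
(Check: 2^12 - 1231 = 4096 - 1231 = 2865.)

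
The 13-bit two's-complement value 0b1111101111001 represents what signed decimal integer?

-135

pattern = 1111101111001 (MSB is 1 ⇒ negative)
Invert: 0000010000110, add 1 → 0000010000111 = 135, so the value is -135.
(Equivalently: 8057 - 2^13 = 8057 - 8192 = -135.)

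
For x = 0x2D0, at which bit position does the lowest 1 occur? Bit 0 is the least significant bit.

0x2D0 = 1011010000
Trailing zeros: 4, so the lowest set bit is bit 4 (value 16).

4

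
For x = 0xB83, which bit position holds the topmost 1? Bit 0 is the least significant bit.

0xB83 = 101110000011
The topmost 1 is at position 11 (since 2^11 = 2048 ≤ 2947 < 4096).

11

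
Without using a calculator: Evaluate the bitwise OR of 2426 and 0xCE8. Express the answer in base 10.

3578

2426 = 100101111010
0xCE8 = 110011101000
 OR → 110111111010 = 3578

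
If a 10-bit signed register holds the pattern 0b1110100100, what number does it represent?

-92

pattern = 1110100100 (MSB is 1 ⇒ negative)
Invert: 0001011011, add 1 → 0001011100 = 92, so the value is -92.
(Equivalently: 932 - 2^10 = 932 - 1024 = -92.)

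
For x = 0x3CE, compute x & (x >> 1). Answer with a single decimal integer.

x = 1111001110 = 974
x>>1 = 0111100111
AND  = 0111000110 = 454
(x & (x >> 1) has a 1 wherever x has two consecutive 1 bits.)

454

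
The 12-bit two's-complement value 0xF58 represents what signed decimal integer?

pattern = 111101011000 (MSB is 1 ⇒ negative)
Invert: 000010100111, add 1 → 000010101000 = 168, so the value is -168.
(Equivalently: 3928 - 2^12 = 3928 - 4096 = -168.)

-168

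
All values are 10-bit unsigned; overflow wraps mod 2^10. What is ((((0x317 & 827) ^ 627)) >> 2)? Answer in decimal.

88

0x317 = 1100010111
827 = 1100111011
→ & → 1100010011 = 787
627 = 1001110011
→ ^ → 0101100000 = 352
→ >> 2 → 0001011000 = 88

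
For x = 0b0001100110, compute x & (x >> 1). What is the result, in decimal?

x = 1100110 = 102
x>>1 = 0110011
AND  = 0100010 = 34
(x & (x >> 1) has a 1 wherever x has two consecutive 1 bits.)

34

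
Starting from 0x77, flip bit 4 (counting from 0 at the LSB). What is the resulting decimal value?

103

x = 01110111
bit 4 is currently 1; toggle it via x ^ (1 << 4) = x ^ 16
→ 01100111 = 103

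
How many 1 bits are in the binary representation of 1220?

4

1220 = 10011000100
Count the 1s: 1 + 1 + 1 + 1 = 4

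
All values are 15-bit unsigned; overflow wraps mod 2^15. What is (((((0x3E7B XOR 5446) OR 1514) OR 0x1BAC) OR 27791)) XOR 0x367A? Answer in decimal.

18821

0x3E7B = 011111001111011
5446 = 001010101000110
→ XOR → 010101100111101 = 11069
1514 = 000010111101010
→ OR → 010111111111111 = 12287
0x1BAC = 001101110101100
→ OR → 011111111111111 = 16383
27791 = 110110010001111
→ OR → 111111111111111 = 32767
0x367A = 011011001111010
→ XOR → 100100110000101 = 18821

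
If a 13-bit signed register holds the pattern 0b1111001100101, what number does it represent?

pattern = 1111001100101 (MSB is 1 ⇒ negative)
Invert: 0000110011010, add 1 → 0000110011011 = 411, so the value is -411.
(Equivalently: 7781 - 2^13 = 7781 - 8192 = -411.)

-411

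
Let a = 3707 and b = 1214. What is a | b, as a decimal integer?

3839

3707 = 111001111011
1214 = 010010111110
 OR → 111011111111 = 3839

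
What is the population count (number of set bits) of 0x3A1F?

0x3A1F = 11101000011111
Count the 1s: 1 + 1 + 1 + 1 + 1 + 1 + 1 + 1 + 1 = 9

9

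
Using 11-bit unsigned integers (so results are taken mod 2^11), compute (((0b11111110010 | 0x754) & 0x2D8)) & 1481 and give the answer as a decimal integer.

192

0b11111110010 = 11111110010
0x754 = 11101010100
→ | → 11111110110 = 2038
0x2D8 = 01011011000
→ & → 01011010000 = 720
1481 = 10111001001
→ & → 00011000000 = 192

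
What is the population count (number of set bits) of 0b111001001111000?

n = 111001001111000
Count the 1s: 1 + 1 + 1 + 1 + 1 + 1 + 1 + 1 = 8

8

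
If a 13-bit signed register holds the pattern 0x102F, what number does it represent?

pattern = 1000000101111 (MSB is 1 ⇒ negative)
Invert: 0111111010000, add 1 → 0111111010001 = 4049, so the value is -4049.
(Equivalently: 4143 - 2^13 = 4143 - 8192 = -4049.)

-4049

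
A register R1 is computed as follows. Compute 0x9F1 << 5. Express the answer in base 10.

0x9F1 = 00000100111110001
shift left by 5 → 10011111000100000 = 81440
(equivalently, 2545 × 2^5 = 2545 × 32)

81440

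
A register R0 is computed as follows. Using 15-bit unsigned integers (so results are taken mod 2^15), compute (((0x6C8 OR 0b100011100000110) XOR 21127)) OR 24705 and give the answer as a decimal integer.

30153

0x6C8 = 000011011001000
0b100011100000110 = 100011100000110
→ OR → 100011111001110 = 18382
21127 = 101001010000111
→ XOR → 001010101001001 = 5449
24705 = 110000010000001
→ OR → 111010111001001 = 30153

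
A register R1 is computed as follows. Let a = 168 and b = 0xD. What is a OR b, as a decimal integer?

173

168 = 10101000
0xD = 00001101
 OR → 10101101 = 173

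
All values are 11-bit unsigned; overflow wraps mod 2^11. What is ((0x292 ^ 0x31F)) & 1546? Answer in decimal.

8

0x292 = 01010010010
0x31F = 01100011111
→ ^ → 00110001101 = 397
1546 = 11000001010
→ & → 00000001000 = 8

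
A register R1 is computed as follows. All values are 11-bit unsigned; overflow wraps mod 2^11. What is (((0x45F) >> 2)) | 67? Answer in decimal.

0x45F = 10001011111
→ >> 2 → 00100010111 = 279
67 = 00001000011
→ | → 00101010111 = 343

343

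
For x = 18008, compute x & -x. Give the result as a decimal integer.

8

x = 100011001011000 = 18008
-x (two's complement) = …011100110101000
AND   = 000000000001000 = 8
(x & -x isolates the lowest set bit of x.)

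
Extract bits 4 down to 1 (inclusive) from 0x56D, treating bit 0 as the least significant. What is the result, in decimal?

6

v = 10101101101
Shift right by 1: 1010110110
Mask low 4 bits: 0110 = 6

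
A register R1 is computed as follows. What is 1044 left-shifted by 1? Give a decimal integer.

2088

1044 = 010000010100
shift left by 1 → 100000101000 = 2088
(equivalently, 1044 × 2^1 = 1044 × 2)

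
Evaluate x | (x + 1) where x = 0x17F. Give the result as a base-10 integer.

511

x = 101111111 = 383
x + 1 = 110000000
OR    = 111111111 = 511
(x | (x + 1) sets the lowest cleared bit.)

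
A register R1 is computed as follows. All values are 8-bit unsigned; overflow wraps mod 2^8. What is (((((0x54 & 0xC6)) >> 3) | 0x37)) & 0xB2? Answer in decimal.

0x54 = 01010100
0xC6 = 11000110
→ & → 01000100 = 68
→ >> 3 → 00001000 = 8
0x37 = 00110111
→ | → 00111111 = 63
0xB2 = 10110010
→ & → 00110010 = 50

50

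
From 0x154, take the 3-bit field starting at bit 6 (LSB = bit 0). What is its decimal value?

v = 00101010100
Shift right by 6: 00101
Mask low 3 bits: 101 = 5

5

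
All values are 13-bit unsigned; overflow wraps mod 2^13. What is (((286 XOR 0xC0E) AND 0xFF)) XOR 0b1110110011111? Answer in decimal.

286 = 0000100011110
0xC0E = 0110000001110
→ XOR → 0110100010000 = 3344
0xFF = 0000011111111
→ AND → 0000000010000 = 16
0b1110110011111 = 1110110011111
→ XOR → 1110110001111 = 7567

7567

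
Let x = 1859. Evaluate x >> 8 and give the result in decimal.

1859 = 11101000011
shift right by 8 → 00000000111 = 7
(equivalently, floor(1859 / 256))

7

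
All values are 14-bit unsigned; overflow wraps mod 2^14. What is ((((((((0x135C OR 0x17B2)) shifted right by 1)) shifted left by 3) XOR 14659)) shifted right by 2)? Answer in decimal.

0x135C = 01001101011100
0x17B2 = 01011110110010
→ OR → 01011111111110 = 6142
→ shifted right by 1 → 00101111111111 = 3071
→ shifted left by 3 (mod 2^14) → 01111111111000 = 8184
14659 = 11100101000011
→ XOR → 10011010111011 = 9915
→ shifted right by 2 → 00100110101110 = 2478

2478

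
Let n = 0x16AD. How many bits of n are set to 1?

0x16AD = 1011010101101
Count the 1s: 1 + 1 + 1 + 1 + 1 + 1 + 1 + 1 = 8

8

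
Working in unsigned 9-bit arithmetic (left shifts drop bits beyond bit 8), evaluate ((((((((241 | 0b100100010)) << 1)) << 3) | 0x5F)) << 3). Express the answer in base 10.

504

241 = 011110001
0b100100010 = 100100010
→ | → 111110011 = 499
→ << 1 (mod 2^9) → 111100110 = 486
→ << 3 (mod 2^9) → 100110000 = 304
0x5F = 001011111
→ | → 101111111 = 383
→ << 3 (mod 2^9) → 111111000 = 504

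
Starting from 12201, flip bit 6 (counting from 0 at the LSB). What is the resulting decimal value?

x = 10111110101001
bit 6 is currently 0; toggle it via x ^ (1 << 6) = x ^ 64
→ 10111111101001 = 12265

12265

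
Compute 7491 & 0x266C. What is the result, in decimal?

1088

7491 = 01110101000011
0x266C = 10011001101100
AND → 00010001000000 = 1088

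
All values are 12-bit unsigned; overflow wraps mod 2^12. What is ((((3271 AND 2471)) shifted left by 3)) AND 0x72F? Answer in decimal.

3271 = 110011000111
2471 = 100110100111
→ AND → 100010000111 = 2183
→ shifted left by 3 (mod 2^12) → 010000111000 = 1080
0x72F = 011100101111
→ AND → 010000101000 = 1064

1064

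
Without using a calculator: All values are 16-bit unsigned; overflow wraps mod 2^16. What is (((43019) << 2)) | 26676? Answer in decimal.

43019 = 1010100000001011
→ << 2 (mod 2^16) → 1010000000101100 = 41004
26676 = 0110100000110100
→ | → 1110100000111100 = 59452

59452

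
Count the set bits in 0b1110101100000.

6

n = 1110101100000
Count the 1s: 1 + 1 + 1 + 1 + 1 + 1 = 6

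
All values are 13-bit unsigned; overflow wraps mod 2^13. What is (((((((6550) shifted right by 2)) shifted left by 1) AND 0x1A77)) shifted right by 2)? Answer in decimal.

528

6550 = 1100110010110
→ shifted right by 2 → 0011001100101 = 1637
→ shifted left by 1 (mod 2^13) → 0110011001010 = 3274
0x1A77 = 1101001110111
→ AND → 0100001000010 = 2114
→ shifted right by 2 → 0001000010000 = 528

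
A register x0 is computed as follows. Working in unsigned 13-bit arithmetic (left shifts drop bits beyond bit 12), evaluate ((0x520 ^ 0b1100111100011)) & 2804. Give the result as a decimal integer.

2240

0x520 = 0010100100000
0b1100111100011 = 1100111100011
→ ^ → 1110011000011 = 7363
2804 = 0101011110100
→ & → 0100011000000 = 2240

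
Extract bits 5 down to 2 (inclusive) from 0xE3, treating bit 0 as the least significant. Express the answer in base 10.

v = 11100011
Shift right by 2: 111000
Mask low 4 bits: 1000 = 8

8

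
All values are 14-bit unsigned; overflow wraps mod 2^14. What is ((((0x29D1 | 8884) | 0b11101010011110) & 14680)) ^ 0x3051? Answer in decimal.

2313

0x29D1 = 10100111010001
8884 = 10001010110100
→ | → 10101111110101 = 11253
0b11101010011110 = 11101010011110
→ | → 11101111111111 = 15359
14680 = 11100101011000
→ & → 11100101011000 = 14680
0x3051 = 11000001010001
→ ^ → 00100100001001 = 2313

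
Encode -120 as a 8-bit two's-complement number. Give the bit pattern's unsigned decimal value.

136

120 in 8 bits: 01111000
Invert: 10000111
Add 1:  10001000 = 136
(Check: 2^8 - 120 = 256 - 120 = 136.)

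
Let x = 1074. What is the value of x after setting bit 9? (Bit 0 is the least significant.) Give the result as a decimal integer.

1586

x = 10000110010
bit 9 is currently 0; set it via x | (1 << 9) = x | 512
→ 11000110010 = 1586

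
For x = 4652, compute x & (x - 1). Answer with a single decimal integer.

4648

x = 1001000101100 = 4652
x - 1 = 1001000101011
AND   = 1001000101000 = 4648
(x & (x - 1) clears the lowest set bit of x.)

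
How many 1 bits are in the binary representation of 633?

633 = 1001111001
Count the 1s: 1 + 1 + 1 + 1 + 1 + 1 = 6

6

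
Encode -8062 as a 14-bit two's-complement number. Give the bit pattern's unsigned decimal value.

8322

8062 in 14 bits: 01111101111110
Invert: 10000010000001
Add 1:  10000010000010 = 8322
(Check: 2^14 - 8062 = 16384 - 8062 = 8322.)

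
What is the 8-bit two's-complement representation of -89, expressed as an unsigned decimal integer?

167

89 in 8 bits: 01011001
Invert: 10100110
Add 1:  10100111 = 167
(Check: 2^8 - 89 = 256 - 89 = 167.)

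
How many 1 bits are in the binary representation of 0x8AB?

0x8AB = 100010101011
Count the 1s: 1 + 1 + 1 + 1 + 1 + 1 = 6

6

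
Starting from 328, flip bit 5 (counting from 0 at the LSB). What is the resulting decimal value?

x = 101001000
bit 5 is currently 0; toggle it via x ^ (1 << 5) = x ^ 32
→ 101101000 = 360

360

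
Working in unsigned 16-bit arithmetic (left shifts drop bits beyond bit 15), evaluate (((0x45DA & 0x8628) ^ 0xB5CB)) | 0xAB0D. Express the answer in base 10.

48079

0x45DA = 0100010111011010
0x8628 = 1000011000101000
→ & → 0000010000001000 = 1032
0xB5CB = 1011010111001011
→ ^ → 1011000111000011 = 45507
0xAB0D = 1010101100001101
→ | → 1011101111001111 = 48079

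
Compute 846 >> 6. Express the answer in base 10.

846 = 1101001110
shift right by 6 → 0000001101 = 13
(equivalently, floor(846 / 64))

13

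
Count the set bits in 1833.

1833 = 11100101001
Count the 1s: 1 + 1 + 1 + 1 + 1 + 1 = 6

6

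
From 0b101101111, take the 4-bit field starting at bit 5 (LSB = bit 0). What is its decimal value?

v = 101101111
Shift right by 5: 1011
Mask low 4 bits: 1011 = 11

11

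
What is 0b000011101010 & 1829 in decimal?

32

a = 00011101010
1829 = 11100100101
AND → 00000100000 = 32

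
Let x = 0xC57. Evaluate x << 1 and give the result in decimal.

6318

0xC57 = 0110001010111
shift left by 1 → 1100010101110 = 6318
(equivalently, 3159 × 2^1 = 3159 × 2)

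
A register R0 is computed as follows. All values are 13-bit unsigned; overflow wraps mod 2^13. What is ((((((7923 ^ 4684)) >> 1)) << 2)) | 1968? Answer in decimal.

8188

7923 = 1111011110011
4684 = 1001001001100
→ ^ → 0110010111111 = 3263
→ >> 1 → 0011001011111 = 1631
→ << 2 (mod 2^13) → 1100101111100 = 6524
1968 = 0011110110000
→ | → 1111111111100 = 8188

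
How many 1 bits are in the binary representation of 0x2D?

0x2D = 101101
Count the 1s: 1 + 1 + 1 + 1 = 4

4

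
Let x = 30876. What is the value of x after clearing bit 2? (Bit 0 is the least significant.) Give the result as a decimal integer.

30872

x = 111100010011100
bit 2 is currently 1; clear it via x & ~(1 << 2) = x & ~4
→ 111100010011000 = 30872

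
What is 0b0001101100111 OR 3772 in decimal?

a = 001101100111
3772 = 111010111100
 OR → 111111111111 = 4095

4095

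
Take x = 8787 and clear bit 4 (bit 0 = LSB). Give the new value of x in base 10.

8771

x = 010001001010011
bit 4 is currently 1; clear it via x & ~(1 << 4) = x & ~16
→ 010001001000011 = 8771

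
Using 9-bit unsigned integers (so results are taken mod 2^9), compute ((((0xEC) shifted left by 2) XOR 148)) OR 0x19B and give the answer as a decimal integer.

447

0xEC = 011101100
→ shifted left by 2 (mod 2^9) → 110110000 = 432
148 = 010010100
→ XOR → 100100100 = 292
0x19B = 110011011
→ OR → 110111111 = 447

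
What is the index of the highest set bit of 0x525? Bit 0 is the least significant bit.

10

0x525 = 10100100101
The topmost 1 is at position 10 (since 2^10 = 1024 ≤ 1317 < 2048).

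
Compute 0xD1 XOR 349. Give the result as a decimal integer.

396

0xD1 = 011010001
349 = 101011101
XOR → 110001100 = 396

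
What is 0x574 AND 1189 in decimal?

1060

0x574 = 10101110100
1189 = 10010100101
AND → 10000100100 = 1060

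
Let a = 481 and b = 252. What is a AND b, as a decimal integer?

481 = 111100001
252 = 011111100
AND → 011100000 = 224

224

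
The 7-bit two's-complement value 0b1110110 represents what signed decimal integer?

-10

pattern = 1110110 (MSB is 1 ⇒ negative)
Invert: 0001001, add 1 → 0001010 = 10, so the value is -10.
(Equivalently: 118 - 2^7 = 118 - 128 = -10.)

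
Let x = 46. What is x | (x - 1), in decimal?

x = 101110 = 46
x - 1 = 101101
OR    = 101111 = 47
(x | (x - 1) sets all bits below the lowest set bit.)

47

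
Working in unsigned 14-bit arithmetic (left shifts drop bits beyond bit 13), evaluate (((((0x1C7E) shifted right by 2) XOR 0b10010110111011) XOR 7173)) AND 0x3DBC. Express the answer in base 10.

15520

0x1C7E = 01110001111110
→ shifted right by 2 → 00011100011111 = 1823
0b10010110111011 = 10010110111011
→ XOR → 10001010100100 = 8868
7173 = 01110000000101
→ XOR → 11111010100001 = 16033
0x3DBC = 11110110111100
→ AND → 11110010100000 = 15520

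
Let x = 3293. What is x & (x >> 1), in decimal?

x = 110011011101 = 3293
x>>1 = 011001101110
AND  = 010001001100 = 1100
(x & (x >> 1) has a 1 wherever x has two consecutive 1 bits.)

1100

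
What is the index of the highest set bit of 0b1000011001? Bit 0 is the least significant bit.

9

0b1000011001 = 1000011001
The topmost 1 is at position 9 (since 2^9 = 512 ≤ 537 < 1024).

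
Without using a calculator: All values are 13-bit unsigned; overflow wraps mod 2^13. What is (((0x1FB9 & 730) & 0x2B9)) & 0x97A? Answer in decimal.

24

0x1FB9 = 1111110111001
730 = 0001011011010
→ & → 0001010011000 = 664
0x2B9 = 0001010111001
→ & → 0001010011000 = 664
0x97A = 0100101111010
→ & → 0000000011000 = 24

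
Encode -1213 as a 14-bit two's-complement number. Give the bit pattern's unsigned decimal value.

1213 in 14 bits: 00010010111101
Invert: 11101101000010
Add 1:  11101101000011 = 15171
(Check: 2^14 - 1213 = 16384 - 1213 = 15171.)

15171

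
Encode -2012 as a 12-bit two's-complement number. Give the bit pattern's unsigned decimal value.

2084

2012 in 12 bits: 011111011100
Invert: 100000100011
Add 1:  100000100100 = 2084
(Check: 2^12 - 2012 = 4096 - 2012 = 2084.)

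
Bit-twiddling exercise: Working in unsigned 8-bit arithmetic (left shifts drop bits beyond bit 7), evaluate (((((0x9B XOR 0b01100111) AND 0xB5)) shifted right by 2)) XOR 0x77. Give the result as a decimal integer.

0x9B = 10011011
0b01100111 = 01100111
→ XOR → 11111100 = 252
0xB5 = 10110101
→ AND → 10110100 = 180
→ shifted right by 2 → 00101101 = 45
0x77 = 01110111
→ XOR → 01011010 = 90

90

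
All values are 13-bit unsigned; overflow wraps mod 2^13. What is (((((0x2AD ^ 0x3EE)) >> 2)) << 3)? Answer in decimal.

640

0x2AD = 0001010101101
0x3EE = 0001111101110
→ ^ → 0000101000011 = 323
→ >> 2 → 0000001010000 = 80
→ << 3 (mod 2^13) → 0001010000000 = 640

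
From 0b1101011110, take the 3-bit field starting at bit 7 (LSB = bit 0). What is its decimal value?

6

v = 1101011110
Shift right by 7: 110
Mask low 3 bits: 110 = 6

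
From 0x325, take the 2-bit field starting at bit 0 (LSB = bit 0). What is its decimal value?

v = 1100100101
Shift right by 0: 1100100101
Mask low 2 bits: 01 = 1

1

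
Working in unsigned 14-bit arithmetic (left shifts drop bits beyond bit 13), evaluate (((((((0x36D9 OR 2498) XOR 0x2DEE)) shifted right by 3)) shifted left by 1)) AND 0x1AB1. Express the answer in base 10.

128

0x36D9 = 11011011011001
2498 = 00100111000010
→ OR → 11111111011011 = 16347
0x2DEE = 10110111101110
→ XOR → 01001000110101 = 4661
→ shifted right by 3 → 00001001000110 = 582
→ shifted left by 1 (mod 2^14) → 00010010001100 = 1164
0x1AB1 = 01101010110001
→ AND → 00000010000000 = 128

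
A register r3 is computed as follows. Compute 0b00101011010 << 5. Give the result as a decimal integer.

11072

x = 00000101011010
shift left by 5 → 10101101000000 = 11072
(equivalently, 346 × 2^5 = 346 × 32)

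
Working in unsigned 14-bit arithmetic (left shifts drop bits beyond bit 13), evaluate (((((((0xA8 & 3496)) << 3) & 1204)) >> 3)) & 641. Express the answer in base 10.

0xA8 = 00000010101000
3496 = 00110110101000
→ & → 00000010101000 = 168
→ << 3 (mod 2^14) → 00010101000000 = 1344
1204 = 00010010110100
→ & → 00010000000000 = 1024
→ >> 3 → 00000010000000 = 128
641 = 00001010000001
→ & → 00000010000000 = 128

128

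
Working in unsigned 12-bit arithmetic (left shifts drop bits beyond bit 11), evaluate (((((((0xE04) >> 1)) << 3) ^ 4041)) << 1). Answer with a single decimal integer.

4018

0xE04 = 111000000100
→ >> 1 → 011100000010 = 1794
→ << 3 (mod 2^12) → 100000010000 = 2064
4041 = 111111001001
→ ^ → 011111011001 = 2009
→ << 1 (mod 2^12) → 111110110010 = 4018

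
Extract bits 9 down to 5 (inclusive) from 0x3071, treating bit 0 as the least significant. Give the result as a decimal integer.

v = 11000001110001
Shift right by 5: 110000011
Mask low 5 bits: 00011 = 3

3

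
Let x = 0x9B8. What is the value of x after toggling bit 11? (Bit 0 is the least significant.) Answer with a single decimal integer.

440

x = 100110111000
bit 11 is currently 1; toggle it via x ^ (1 << 11) = x ^ 2048
→ 000110111000 = 440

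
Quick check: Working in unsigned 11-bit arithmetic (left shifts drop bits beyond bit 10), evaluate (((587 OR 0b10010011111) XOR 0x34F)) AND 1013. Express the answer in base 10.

400

587 = 01001001011
0b10010011111 = 10010011111
→ OR → 11011011111 = 1759
0x34F = 01101001111
→ XOR → 10110010000 = 1424
1013 = 01111110101
→ AND → 00110010000 = 400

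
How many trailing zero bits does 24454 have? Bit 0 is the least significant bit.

24454 = 101111110000110
Trailing zeros: 1, so the lowest set bit is bit 1 (value 2).

1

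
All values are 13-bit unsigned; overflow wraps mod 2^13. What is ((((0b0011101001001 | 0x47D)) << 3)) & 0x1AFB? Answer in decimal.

6888

0b0011101001001 = 0011101001001
0x47D = 0010001111101
→ | → 0011101111101 = 1917
→ << 3 (mod 2^13) → 1101111101000 = 7144
0x1AFB = 1101011111011
→ & → 1101011101000 = 6888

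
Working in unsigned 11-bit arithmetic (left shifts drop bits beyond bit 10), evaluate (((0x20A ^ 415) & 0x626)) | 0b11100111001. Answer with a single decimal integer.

1853

0x20A = 01000001010
415 = 00110011111
→ ^ → 01110010101 = 917
0x626 = 11000100110
→ & → 01000000100 = 516
0b11100111001 = 11100111001
→ | → 11100111101 = 1853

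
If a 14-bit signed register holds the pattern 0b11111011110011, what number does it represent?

pattern = 11111011110011 (MSB is 1 ⇒ negative)
Invert: 00000100001100, add 1 → 00000100001101 = 269, so the value is -269.
(Equivalently: 16115 - 2^14 = 16115 - 16384 = -269.)

-269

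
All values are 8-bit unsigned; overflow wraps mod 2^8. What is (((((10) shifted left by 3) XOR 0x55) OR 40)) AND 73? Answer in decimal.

10 = 00001010
→ shifted left by 3 (mod 2^8) → 01010000 = 80
0x55 = 01010101
→ XOR → 00000101 = 5
40 = 00101000
→ OR → 00101101 = 45
73 = 01001001
→ AND → 00001001 = 9

9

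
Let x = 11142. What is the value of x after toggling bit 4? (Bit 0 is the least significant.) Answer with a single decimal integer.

11158

x = 0010101110000110
bit 4 is currently 0; toggle it via x ^ (1 << 4) = x ^ 16
→ 0010101110010110 = 11158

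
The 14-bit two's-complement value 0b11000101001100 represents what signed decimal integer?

pattern = 11000101001100 (MSB is 1 ⇒ negative)
Invert: 00111010110011, add 1 → 00111010110100 = 3764, so the value is -3764.
(Equivalently: 12620 - 2^14 = 12620 - 16384 = -3764.)

-3764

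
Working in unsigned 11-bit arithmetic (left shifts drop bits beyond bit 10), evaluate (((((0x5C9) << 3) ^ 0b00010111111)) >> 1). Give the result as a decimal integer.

0x5C9 = 10111001001
→ << 3 (mod 2^11) → 11001001000 = 1608
0b00010111111 = 00010111111
→ ^ → 11011110111 = 1783
→ >> 1 → 01101111011 = 891

891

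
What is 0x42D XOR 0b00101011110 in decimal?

0x42D = 10000101101
b = 00101011110
XOR → 10101110011 = 1395

1395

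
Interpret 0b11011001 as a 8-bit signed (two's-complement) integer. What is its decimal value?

-39

pattern = 11011001 (MSB is 1 ⇒ negative)
Invert: 00100110, add 1 → 00100111 = 39, so the value is -39.
(Equivalently: 217 - 2^8 = 217 - 256 = -39.)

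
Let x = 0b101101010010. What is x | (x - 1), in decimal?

x = 101101010010 = 2898
x - 1 = 101101010001
OR    = 101101010011 = 2899
(x | (x - 1) sets all bits below the lowest set bit.)

2899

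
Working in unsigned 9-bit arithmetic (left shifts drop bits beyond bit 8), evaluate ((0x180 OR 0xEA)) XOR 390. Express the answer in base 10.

108

0x180 = 110000000
0xEA = 011101010
→ OR → 111101010 = 490
390 = 110000110
→ XOR → 001101100 = 108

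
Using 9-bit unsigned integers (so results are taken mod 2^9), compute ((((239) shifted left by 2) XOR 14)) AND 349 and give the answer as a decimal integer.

239 = 011101111
→ shifted left by 2 (mod 2^9) → 110111100 = 444
14 = 000001110
→ XOR → 110110010 = 434
349 = 101011101
→ AND → 100010000 = 272

272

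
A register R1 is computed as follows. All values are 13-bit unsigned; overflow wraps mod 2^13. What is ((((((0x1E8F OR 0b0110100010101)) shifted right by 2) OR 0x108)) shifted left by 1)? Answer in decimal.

4062

0x1E8F = 1111010001111
0b0110100010101 = 0110100010101
→ OR → 1111110011111 = 8095
→ shifted right by 2 → 0011111100111 = 2023
0x108 = 0000100001000
→ OR → 0011111101111 = 2031
→ shifted left by 1 (mod 2^13) → 0111111011110 = 4062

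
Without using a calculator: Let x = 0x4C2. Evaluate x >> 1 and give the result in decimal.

609

0x4C2 = 10011000010
shift right by 1 → 01001100001 = 609
(equivalently, floor(1218 / 2))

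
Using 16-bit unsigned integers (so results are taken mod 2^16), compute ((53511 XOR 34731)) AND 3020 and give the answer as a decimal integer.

53511 = 1101000100000111
34731 = 1000011110101011
→ XOR → 0101011010101100 = 22188
3020 = 0000101111001100
→ AND → 0000001010001100 = 652

652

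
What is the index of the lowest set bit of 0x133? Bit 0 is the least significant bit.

0

0x133 = 100110011
Trailing zeros: 0, so the lowest set bit is bit 0 (value 1).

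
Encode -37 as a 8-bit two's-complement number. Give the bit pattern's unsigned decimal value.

219

37 in 8 bits: 00100101
Invert: 11011010
Add 1:  11011011 = 219
(Check: 2^8 - 37 = 256 - 37 = 219.)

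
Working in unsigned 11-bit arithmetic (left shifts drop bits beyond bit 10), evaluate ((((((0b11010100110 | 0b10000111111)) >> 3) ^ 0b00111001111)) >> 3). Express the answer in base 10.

0b11010100110 = 11010100110
0b10000111111 = 10000111111
→ | → 11010111111 = 1727
→ >> 3 → 00011010111 = 215
0b00111001111 = 00111001111
→ ^ → 00100011000 = 280
→ >> 3 → 00000100011 = 35

35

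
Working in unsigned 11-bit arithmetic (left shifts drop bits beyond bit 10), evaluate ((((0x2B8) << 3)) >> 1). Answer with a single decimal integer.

0x2B8 = 01010111000
→ << 3 (mod 2^11) → 10111000000 = 1472
→ >> 1 → 01011100000 = 736

736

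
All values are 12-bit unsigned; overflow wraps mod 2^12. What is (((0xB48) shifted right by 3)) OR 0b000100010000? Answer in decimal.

377

0xB48 = 101101001000
→ shifted right by 3 → 000101101001 = 361
0b000100010000 = 000100010000
→ OR → 000101111001 = 377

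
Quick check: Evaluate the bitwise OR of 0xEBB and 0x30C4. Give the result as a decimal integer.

16127

0xEBB = 00111010111011
0x30C4 = 11000011000100
 OR → 11111011111111 = 16127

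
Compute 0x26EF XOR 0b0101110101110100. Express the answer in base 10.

0x26EF = 010011011101111
b = 101110101110100
XOR → 111101110011011 = 31643

31643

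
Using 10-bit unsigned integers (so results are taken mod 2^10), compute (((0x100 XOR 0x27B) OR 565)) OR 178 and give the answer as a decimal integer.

0x100 = 0100000000
0x27B = 1001111011
→ XOR → 1101111011 = 891
565 = 1000110101
→ OR → 1101111111 = 895
178 = 0010110010
→ OR → 1111111111 = 1023

1023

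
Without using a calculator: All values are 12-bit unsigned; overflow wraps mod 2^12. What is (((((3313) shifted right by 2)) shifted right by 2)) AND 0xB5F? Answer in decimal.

3313 = 110011110001
→ shifted right by 2 → 001100111100 = 828
→ shifted right by 2 → 000011001111 = 207
0xB5F = 101101011111
→ AND → 000001001111 = 79

79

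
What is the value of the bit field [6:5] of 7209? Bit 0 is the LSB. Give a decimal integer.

v = 01110000101001
Shift right by 5: 011100001
Mask low 2 bits: 01 = 1

1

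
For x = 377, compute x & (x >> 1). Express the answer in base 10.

x = 101111001 = 377
x>>1 = 010111100
AND  = 000111000 = 56
(x & (x >> 1) has a 1 wherever x has two consecutive 1 bits.)

56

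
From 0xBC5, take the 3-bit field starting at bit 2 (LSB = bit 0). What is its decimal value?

1

v = 101111000101
Shift right by 2: 1011110001
Mask low 3 bits: 001 = 1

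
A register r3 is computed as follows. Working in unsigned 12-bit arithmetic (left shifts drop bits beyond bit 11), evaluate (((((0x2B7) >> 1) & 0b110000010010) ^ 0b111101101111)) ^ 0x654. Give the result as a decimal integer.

0x2B7 = 001010110111
→ >> 1 → 000101011011 = 347
0b110000010010 = 110000010010
→ & → 000000010010 = 18
0b111101101111 = 111101101111
→ ^ → 111101111101 = 3965
0x654 = 011001010100
→ ^ → 100100101001 = 2345

2345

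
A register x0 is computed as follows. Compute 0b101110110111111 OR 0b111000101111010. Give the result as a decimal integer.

32255

a = 101110110111111
b = 111000101111010
 OR → 111110111111111 = 32255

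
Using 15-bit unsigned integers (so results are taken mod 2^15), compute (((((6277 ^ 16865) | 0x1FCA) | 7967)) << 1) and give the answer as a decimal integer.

16382

6277 = 001100010000101
16865 = 100000111100001
→ ^ → 101100101100100 = 22884
0x1FCA = 001111111001010
→ | → 101111111101110 = 24558
7967 = 001111100011111
→ | → 101111111111111 = 24575
→ << 1 (mod 2^15) → 011111111111110 = 16382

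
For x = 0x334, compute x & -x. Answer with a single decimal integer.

4

x = 1100110100 = 820
-x (two's complement) = …0011001100
AND   = 0000000100 = 4
(x & -x isolates the lowest set bit of x.)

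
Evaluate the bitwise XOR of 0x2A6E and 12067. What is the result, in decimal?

0x2A6E = 10101001101110
12067 = 10111100100011
XOR → 00010101001101 = 1357

1357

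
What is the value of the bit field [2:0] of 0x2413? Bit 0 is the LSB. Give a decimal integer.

3

v = 10010000010011
Shift right by 0: 10010000010011
Mask low 3 bits: 011 = 3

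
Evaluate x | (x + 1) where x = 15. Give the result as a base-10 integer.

x = 01111 = 15
x + 1 = 10000
OR    = 11111 = 31
(x | (x + 1) sets the lowest cleared bit.)

31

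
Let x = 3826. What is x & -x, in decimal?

x = 111011110010 = 3826
-x (two's complement) = …000100001110
AND   = 000000000010 = 2
(x & -x isolates the lowest set bit of x.)

2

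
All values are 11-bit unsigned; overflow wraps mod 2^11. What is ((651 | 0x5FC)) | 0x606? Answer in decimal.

651 = 01010001011
0x5FC = 10111111100
→ | → 11111111111 = 2047
0x606 = 11000000110
→ | → 11111111111 = 2047

2047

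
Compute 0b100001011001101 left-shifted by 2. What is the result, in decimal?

x = 00100001011001101
shift left by 2 → 10000101100110100 = 68404
(equivalently, 17101 × 2^2 = 17101 × 4)

68404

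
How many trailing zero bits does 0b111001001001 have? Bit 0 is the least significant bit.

0b111001001001 = 111001001001
Trailing zeros: 0, so the lowest set bit is bit 0 (value 1).

0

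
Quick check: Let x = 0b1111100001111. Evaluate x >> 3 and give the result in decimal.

x = 1111100001111
shift right by 3 → 0001111100001 = 993
(equivalently, floor(7951 / 8))

993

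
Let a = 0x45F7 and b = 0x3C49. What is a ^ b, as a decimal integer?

0x45F7 = 100010111110111
0x3C49 = 011110001001001
XOR → 111100110111110 = 31166

31166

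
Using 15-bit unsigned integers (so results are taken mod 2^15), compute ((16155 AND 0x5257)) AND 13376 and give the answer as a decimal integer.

4096

16155 = 011111100011011
0x5257 = 101001001010111
→ AND → 001001000010011 = 4627
13376 = 011010001000000
→ AND → 001000000000000 = 4096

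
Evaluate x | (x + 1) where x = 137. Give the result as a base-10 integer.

139

x = 10001001 = 137
x + 1 = 10001010
OR    = 10001011 = 139
(x | (x + 1) sets the lowest cleared bit.)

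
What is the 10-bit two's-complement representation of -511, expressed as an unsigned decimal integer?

513

511 in 10 bits: 0111111111
Invert: 1000000000
Add 1:  1000000001 = 513
(Check: 2^10 - 511 = 1024 - 511 = 513.)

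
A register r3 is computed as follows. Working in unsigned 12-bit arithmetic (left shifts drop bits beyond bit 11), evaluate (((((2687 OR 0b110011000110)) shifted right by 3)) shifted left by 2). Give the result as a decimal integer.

2687 = 101001111111
0b110011000110 = 110011000110
→ OR → 111011111111 = 3839
→ shifted right by 3 → 000111011111 = 479
→ shifted left by 2 (mod 2^12) → 011101111100 = 1916

1916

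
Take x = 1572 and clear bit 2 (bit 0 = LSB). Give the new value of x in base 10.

x = 011000100100
bit 2 is currently 1; clear it via x & ~(1 << 2) = x & ~4
→ 011000100000 = 1568

1568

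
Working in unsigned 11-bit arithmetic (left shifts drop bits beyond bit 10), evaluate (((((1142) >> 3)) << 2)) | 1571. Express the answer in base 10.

1595

1142 = 10001110110
→ >> 3 → 00010001110 = 142
→ << 2 (mod 2^11) → 01000111000 = 568
1571 = 11000100011
→ | → 11000111011 = 1595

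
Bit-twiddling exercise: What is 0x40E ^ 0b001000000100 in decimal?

1546

0x40E = 10000001110
b = 01000000100
XOR → 11000001010 = 1546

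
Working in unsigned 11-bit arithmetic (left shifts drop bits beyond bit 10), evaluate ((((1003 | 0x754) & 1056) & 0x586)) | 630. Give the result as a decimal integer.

1003 = 01111101011
0x754 = 11101010100
→ | → 11111111111 = 2047
1056 = 10000100000
→ & → 10000100000 = 1056
0x586 = 10110000110
→ & → 10000000000 = 1024
630 = 01001110110
→ | → 11001110110 = 1654

1654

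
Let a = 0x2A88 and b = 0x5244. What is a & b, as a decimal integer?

0x2A88 = 010101010001000
0x5244 = 101001001000100
AND → 000001000000000 = 512

512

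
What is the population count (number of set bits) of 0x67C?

0x67C = 11001111100
Count the 1s: 1 + 1 + 1 + 1 + 1 + 1 + 1 = 7

7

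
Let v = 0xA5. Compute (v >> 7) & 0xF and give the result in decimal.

1

v = 00010100101
Shift right by 7: 0001
Mask low 4 bits: 0001 = 1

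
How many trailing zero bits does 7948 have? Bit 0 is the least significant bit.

7948 = 1111100001100
Trailing zeros: 2, so the lowest set bit is bit 2 (value 4).

2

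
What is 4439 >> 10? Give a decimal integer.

4

4439 = 1000101010111
shift right by 10 → 0000000000100 = 4
(equivalently, floor(4439 / 1024))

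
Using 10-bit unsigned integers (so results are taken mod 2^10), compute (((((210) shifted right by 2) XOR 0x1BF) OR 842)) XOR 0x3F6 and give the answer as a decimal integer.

61

210 = 0011010010
→ shifted right by 2 → 0000110100 = 52
0x1BF = 0110111111
→ XOR → 0110001011 = 395
842 = 1101001010
→ OR → 1111001011 = 971
0x3F6 = 1111110110
→ XOR → 0000111101 = 61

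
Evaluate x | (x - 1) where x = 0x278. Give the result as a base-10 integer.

639

x = 1001111000 = 632
x - 1 = 1001110111
OR    = 1001111111 = 639
(x | (x - 1) sets all bits below the lowest set bit.)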